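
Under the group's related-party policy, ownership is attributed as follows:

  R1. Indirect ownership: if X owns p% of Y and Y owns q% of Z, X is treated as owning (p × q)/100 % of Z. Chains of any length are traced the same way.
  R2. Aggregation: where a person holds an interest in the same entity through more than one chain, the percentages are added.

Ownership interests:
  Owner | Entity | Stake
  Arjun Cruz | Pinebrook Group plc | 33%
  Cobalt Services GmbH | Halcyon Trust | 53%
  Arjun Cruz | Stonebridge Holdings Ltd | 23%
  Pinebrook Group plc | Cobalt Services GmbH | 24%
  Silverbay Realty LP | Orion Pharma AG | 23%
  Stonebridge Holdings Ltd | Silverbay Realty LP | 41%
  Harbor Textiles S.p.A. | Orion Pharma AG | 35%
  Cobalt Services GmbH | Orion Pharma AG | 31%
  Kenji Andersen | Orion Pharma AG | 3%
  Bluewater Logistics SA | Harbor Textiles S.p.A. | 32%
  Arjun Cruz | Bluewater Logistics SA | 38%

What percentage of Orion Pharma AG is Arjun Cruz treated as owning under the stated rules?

Chain via Stonebridge Holdings Ltd → Silverbay Realty LP (R1): 23% × 41% × 23% = 2.1689% of Orion Pharma AG.
Chain via Bluewater Logistics SA → Harbor Textiles S.p.A. (R1): 38% × 32% × 35% = 4.256% of Orion Pharma AG.
Chain via Pinebrook Group plc → Cobalt Services GmbH (R1): 33% × 24% × 31% = 2.4552% of Orion Pharma AG.
Aggregating (R2): 2.1689% + 4.256% + 2.4552% = 8.8801%.

8.8801%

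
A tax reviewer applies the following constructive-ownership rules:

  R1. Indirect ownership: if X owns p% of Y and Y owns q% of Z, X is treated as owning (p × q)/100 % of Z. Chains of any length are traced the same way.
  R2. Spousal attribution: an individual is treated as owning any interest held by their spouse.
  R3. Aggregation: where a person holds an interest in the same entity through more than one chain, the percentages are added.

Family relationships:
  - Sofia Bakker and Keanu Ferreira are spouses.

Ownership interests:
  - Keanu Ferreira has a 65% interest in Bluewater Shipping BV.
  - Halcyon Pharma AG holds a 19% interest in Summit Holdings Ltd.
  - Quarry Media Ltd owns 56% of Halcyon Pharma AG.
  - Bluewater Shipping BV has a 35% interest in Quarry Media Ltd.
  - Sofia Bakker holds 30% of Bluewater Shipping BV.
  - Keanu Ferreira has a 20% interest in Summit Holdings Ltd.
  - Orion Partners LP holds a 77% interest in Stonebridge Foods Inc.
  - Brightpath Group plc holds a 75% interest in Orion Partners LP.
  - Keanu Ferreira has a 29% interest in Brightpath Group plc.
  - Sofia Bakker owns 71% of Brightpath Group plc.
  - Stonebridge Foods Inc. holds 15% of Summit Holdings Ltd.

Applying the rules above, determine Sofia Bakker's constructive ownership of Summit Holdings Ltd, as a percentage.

By spousal attribution (R2), Sofia Bakker is treated as also owning Keanu Ferreira's interest in Bluewater Shipping BV, giving 30% + 65% = 95%.
By spousal attribution (R2), Sofia Bakker is treated as also owning Keanu Ferreira's interest in Brightpath Group plc, giving 71% + 29% = 100%.
By spousal attribution (R2), Sofia Bakker is treated as owning Keanu Ferreira's 20% interest in Summit Holdings Ltd.
Chain via Bluewater Shipping BV → Quarry Media Ltd → Halcyon Pharma AG (R1): 95% × 35% × 56% × 19% = 3.5378% of Summit Holdings Ltd.
Chain via Brightpath Group plc → Orion Partners LP → Stonebridge Foods Inc. (R1): 100% × 75% × 77% × 15% = 8.6625% of Summit Holdings Ltd.
Direct interest in Summit Holdings Ltd: 20%.
Aggregating (R3): 3.5378% + 8.6625% + 20% = 32.2003%.

32.2003%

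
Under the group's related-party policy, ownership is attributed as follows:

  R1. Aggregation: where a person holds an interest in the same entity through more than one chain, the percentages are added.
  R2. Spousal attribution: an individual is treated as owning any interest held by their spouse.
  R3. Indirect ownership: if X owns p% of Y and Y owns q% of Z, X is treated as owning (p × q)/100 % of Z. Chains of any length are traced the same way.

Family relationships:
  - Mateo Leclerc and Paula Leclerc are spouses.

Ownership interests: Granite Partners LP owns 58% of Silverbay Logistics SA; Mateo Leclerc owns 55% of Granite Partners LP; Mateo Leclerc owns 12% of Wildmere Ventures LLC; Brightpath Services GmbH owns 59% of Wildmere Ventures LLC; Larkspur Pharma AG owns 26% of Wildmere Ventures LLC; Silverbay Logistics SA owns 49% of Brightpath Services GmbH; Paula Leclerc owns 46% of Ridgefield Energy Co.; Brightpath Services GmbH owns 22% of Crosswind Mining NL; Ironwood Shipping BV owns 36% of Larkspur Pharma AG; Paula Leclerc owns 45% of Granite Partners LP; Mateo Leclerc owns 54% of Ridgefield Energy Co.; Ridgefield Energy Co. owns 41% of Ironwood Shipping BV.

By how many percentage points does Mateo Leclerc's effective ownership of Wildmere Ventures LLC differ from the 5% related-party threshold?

By spousal attribution (R2), Mateo Leclerc is treated as also owning Paula Leclerc's interest in Granite Partners LP, giving 55% + 45% = 100%.
By spousal attribution (R2), Mateo Leclerc is treated as also owning Paula Leclerc's interest in Ridgefield Energy Co, giving 54% + 46% = 100%.
Chain via Granite Partners LP → Silverbay Logistics SA → Brightpath Services GmbH (R3): 100% × 58% × 49% × 59% = 16.7678% of Wildmere Ventures LLC.
Chain via Ridgefield Energy Co. → Ironwood Shipping BV → Larkspur Pharma AG (R3): 100% × 41% × 36% × 26% = 3.8376% of Wildmere Ventures LLC.
Direct interest in Wildmere Ventures LLC: 12%.
Aggregating (R1): 16.7678% + 3.8376% + 12% = 32.6054%.
32.6054% exceeds the 5% threshold by 27.6054 percentage points.

27.6054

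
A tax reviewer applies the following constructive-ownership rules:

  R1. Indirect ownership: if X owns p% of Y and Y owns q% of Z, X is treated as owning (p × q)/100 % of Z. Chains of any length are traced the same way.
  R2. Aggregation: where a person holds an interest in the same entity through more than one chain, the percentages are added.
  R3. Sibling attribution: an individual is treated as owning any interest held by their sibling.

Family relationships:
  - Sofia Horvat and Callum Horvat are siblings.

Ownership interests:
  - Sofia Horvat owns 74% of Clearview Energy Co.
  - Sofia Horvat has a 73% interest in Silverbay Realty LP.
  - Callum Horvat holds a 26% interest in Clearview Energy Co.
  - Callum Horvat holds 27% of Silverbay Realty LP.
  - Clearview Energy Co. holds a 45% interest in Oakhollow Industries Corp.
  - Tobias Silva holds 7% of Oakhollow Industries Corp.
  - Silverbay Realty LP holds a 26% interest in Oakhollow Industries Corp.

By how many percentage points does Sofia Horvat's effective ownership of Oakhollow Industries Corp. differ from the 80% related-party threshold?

9

By sibling attribution (R3), Sofia Horvat is treated as also owning Callum Horvat's interest in Clearview Energy Co, giving 74% + 26% = 100%.
By sibling attribution (R3), Sofia Horvat is treated as also owning Callum Horvat's interest in Silverbay Realty LP, giving 73% + 27% = 100%.
Chain via Clearview Energy Co. (R1): 100% × 45% = 45% of Oakhollow Industries Corp.
Chain via Silverbay Realty LP (R1): 100% × 26% = 26% of Oakhollow Industries Corp.
Aggregating (R2): 45% + 26% = 71%.
71% falls short of the 80% threshold by 9 percentage points.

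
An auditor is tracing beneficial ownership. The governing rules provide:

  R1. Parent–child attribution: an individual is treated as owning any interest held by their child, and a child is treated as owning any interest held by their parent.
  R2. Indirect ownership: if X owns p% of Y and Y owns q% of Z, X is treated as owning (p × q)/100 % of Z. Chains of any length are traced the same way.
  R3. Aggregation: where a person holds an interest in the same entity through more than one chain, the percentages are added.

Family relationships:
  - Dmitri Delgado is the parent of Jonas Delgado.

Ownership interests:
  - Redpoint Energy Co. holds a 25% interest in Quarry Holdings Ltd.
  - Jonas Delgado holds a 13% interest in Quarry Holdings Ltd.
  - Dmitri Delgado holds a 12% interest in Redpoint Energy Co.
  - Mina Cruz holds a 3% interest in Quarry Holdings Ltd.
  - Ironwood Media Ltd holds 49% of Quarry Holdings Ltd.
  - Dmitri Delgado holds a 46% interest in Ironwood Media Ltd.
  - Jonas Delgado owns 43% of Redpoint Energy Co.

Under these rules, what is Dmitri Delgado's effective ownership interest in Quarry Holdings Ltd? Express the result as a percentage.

By parent–child attribution (R1), Dmitri Delgado is treated as also owning Jonas Delgado's interest in Redpoint Energy Co, giving 12% + 43% = 55%.
By parent–child attribution (R1), Dmitri Delgado is treated as owning Jonas Delgado's 13% interest in Quarry Holdings Ltd.
Chain via Redpoint Energy Co. (R2): 55% × 25% = 13.75% of Quarry Holdings Ltd.
Chain via Ironwood Media Ltd (R2): 46% × 49% = 22.54% of Quarry Holdings Ltd.
Direct interest in Quarry Holdings Ltd: 13%.
Aggregating (R3): 13.75% + 22.54% + 13% = 49.29%.

49.29%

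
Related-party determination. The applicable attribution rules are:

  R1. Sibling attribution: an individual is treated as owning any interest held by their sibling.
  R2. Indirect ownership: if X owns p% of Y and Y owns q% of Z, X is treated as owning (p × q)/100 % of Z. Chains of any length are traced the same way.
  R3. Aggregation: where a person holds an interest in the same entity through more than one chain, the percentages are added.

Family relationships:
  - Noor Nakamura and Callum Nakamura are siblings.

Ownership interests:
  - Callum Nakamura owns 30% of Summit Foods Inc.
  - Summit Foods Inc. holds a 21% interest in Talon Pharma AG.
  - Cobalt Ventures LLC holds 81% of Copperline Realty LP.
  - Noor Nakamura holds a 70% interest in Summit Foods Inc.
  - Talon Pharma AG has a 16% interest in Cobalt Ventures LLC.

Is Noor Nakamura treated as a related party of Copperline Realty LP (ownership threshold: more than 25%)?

By sibling attribution (R1), Noor Nakamura is treated as also owning Callum Nakamura's interest in Summit Foods Inc, giving 70% + 30% = 100%.
Chain via Summit Foods Inc. → Talon Pharma AG → Cobalt Ventures LLC (R2): 100% × 21% × 16% × 81% = 2.7216% of Copperline Realty LP.
2.7216% does not exceed the 25% threshold, so Noor is not a related party to Copperline Realty LP.

No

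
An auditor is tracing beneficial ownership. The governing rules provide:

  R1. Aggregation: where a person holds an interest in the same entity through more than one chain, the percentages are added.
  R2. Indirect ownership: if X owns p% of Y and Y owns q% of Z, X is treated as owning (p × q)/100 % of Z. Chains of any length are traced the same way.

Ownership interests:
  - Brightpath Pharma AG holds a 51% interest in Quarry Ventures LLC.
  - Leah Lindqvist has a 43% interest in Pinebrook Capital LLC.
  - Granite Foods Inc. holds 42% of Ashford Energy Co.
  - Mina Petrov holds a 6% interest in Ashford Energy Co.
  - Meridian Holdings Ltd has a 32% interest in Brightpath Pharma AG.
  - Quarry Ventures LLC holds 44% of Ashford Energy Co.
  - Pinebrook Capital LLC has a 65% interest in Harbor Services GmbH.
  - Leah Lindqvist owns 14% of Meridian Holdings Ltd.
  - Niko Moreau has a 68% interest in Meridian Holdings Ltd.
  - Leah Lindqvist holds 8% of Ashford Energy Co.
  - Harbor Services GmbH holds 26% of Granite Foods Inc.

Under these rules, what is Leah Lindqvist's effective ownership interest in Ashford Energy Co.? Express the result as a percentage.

Chain via Meridian Holdings Ltd → Brightpath Pharma AG → Quarry Ventures LLC (R2): 14% × 32% × 51% × 44% = 1.005312% of Ashford Energy Co.
Chain via Pinebrook Capital LLC → Harbor Services GmbH → Granite Foods Inc. (R2): 43% × 65% × 26% × 42% = 3.05214% of Ashford Energy Co.
Direct interest in Ashford Energy Co: 8%.
Aggregating (R1): 1.005312% + 3.05214% + 8% = 12.057452%.

12.057452%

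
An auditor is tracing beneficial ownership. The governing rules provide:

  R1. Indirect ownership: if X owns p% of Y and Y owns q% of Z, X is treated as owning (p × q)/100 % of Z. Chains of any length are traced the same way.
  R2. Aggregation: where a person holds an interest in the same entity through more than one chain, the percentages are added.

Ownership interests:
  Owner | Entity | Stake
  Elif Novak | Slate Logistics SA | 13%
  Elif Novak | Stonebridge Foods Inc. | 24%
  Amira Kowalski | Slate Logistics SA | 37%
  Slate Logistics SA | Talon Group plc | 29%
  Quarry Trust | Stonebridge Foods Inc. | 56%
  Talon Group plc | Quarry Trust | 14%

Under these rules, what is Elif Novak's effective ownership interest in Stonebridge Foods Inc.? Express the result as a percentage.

Chain via Slate Logistics SA → Talon Group plc → Quarry Trust (R1): 13% × 29% × 14% × 56% = 0.295568% of Stonebridge Foods Inc.
Direct interest in Stonebridge Foods Inc: 24%.
Aggregating (R2): 0.295568% + 24% = 24.295568%.

24.295568%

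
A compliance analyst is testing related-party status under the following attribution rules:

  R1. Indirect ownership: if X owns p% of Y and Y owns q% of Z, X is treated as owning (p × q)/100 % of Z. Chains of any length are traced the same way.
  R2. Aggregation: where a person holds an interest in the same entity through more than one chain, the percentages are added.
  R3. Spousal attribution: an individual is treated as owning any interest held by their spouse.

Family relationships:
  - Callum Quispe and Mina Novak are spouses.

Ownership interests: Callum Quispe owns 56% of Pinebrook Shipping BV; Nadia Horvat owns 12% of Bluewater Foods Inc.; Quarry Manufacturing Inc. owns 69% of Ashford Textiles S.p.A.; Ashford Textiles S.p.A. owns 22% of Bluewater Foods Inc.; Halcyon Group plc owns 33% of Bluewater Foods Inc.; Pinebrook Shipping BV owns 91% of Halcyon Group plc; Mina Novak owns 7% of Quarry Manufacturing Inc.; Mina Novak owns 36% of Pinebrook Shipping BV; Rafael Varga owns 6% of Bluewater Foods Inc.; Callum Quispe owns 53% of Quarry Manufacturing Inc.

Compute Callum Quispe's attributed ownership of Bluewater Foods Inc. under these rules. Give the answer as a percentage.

By spousal attribution (R3), Callum Quispe is treated as also owning Mina Novak's interest in Pinebrook Shipping BV, giving 56% + 36% = 92%.
By spousal attribution (R3), Callum Quispe is treated as also owning Mina Novak's interest in Quarry Manufacturing Inc, giving 53% + 7% = 60%.
Chain via Pinebrook Shipping BV → Halcyon Group plc (R1): 92% × 91% × 33% = 27.6276% of Bluewater Foods Inc.
Chain via Quarry Manufacturing Inc. → Ashford Textiles S.p.A. (R1): 60% × 69% × 22% = 9.108% of Bluewater Foods Inc.
Aggregating (R2): 27.6276% + 9.108% = 36.7356%.

36.7356%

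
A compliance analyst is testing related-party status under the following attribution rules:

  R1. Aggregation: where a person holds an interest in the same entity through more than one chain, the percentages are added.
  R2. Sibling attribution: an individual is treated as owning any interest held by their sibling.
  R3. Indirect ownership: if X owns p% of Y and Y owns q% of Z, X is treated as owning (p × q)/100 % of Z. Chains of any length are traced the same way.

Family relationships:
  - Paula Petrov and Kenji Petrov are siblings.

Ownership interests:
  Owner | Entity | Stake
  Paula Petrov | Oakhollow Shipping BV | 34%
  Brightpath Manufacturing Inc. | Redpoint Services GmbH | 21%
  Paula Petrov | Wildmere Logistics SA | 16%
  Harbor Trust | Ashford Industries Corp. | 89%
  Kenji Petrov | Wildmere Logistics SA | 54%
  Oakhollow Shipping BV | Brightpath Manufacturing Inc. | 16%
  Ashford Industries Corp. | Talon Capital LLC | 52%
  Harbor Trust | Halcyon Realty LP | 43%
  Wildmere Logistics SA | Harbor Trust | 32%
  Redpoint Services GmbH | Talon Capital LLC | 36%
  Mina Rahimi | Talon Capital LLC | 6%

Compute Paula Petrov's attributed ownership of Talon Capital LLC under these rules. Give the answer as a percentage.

10.777984%

By sibling attribution (R2), Paula Petrov is treated as also owning Kenji Petrov's interest in Wildmere Logistics SA, giving 16% + 54% = 70%.
Chain via Oakhollow Shipping BV → Brightpath Manufacturing Inc. → Redpoint Services GmbH (R3): 34% × 16% × 21% × 36% = 0.411264% of Talon Capital LLC.
Chain via Wildmere Logistics SA → Harbor Trust → Ashford Industries Corp. (R3): 70% × 32% × 89% × 52% = 10.36672% of Talon Capital LLC.
Aggregating (R1): 0.411264% + 10.36672% = 10.777984%.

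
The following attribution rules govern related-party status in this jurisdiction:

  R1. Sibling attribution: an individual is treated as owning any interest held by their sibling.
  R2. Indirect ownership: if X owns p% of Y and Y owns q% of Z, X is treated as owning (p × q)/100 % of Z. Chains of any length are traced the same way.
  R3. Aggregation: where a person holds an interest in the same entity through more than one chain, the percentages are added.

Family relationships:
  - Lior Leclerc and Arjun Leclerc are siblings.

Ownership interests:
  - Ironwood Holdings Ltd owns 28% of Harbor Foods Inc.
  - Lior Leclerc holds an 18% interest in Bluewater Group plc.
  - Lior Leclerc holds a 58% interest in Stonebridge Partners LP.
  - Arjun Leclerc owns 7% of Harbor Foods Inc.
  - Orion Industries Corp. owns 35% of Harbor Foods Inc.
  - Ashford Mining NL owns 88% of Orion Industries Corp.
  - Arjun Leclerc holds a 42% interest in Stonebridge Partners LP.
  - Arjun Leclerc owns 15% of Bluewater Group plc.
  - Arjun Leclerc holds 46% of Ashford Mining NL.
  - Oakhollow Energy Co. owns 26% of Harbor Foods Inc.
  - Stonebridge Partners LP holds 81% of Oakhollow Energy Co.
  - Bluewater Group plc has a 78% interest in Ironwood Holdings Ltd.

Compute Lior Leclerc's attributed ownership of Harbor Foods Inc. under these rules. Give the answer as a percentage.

49.4352%

By sibling attribution (R1), Lior Leclerc is treated as also owning Arjun Leclerc's interest in Bluewater Group plc, giving 18% + 15% = 33%.
By sibling attribution (R1), Lior Leclerc is treated as also owning Arjun Leclerc's interest in Stonebridge Partners LP, giving 58% + 42% = 100%.
By sibling attribution (R1), Lior Leclerc is treated as owning Arjun Leclerc's 46% interest in Ashford Mining NL.
By sibling attribution (R1), Lior Leclerc is treated as owning Arjun Leclerc's 7% interest in Harbor Foods Inc.
Chain via Bluewater Group plc → Ironwood Holdings Ltd (R2): 33% × 78% × 28% = 7.2072% of Harbor Foods Inc.
Chain via Stonebridge Partners LP → Oakhollow Energy Co. (R2): 100% × 81% × 26% = 21.06% of Harbor Foods Inc.
Chain via Ashford Mining NL → Orion Industries Corp. (R2): 46% × 88% × 35% = 14.168% of Harbor Foods Inc.
Direct interest in Harbor Foods Inc: 7%.
Aggregating (R3): 7.2072% + 21.06% + 14.168% + 7% = 49.4352%.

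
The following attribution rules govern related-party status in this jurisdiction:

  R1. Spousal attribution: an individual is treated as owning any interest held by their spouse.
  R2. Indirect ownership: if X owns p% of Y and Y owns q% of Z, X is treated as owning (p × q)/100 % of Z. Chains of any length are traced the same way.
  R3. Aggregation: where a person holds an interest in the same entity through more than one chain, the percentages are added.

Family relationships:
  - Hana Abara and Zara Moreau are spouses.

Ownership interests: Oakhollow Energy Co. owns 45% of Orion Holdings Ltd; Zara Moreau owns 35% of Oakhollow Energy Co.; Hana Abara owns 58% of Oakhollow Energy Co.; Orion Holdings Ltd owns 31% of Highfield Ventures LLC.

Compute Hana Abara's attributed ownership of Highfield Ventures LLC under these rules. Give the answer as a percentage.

12.9735%

By spousal attribution (R1), Hana Abara is treated as also owning Zara Moreau's interest in Oakhollow Energy Co, giving 58% + 35% = 93%.
Chain via Oakhollow Energy Co. → Orion Holdings Ltd (R2): 93% × 45% × 31% = 12.9735% of Highfield Ventures LLC.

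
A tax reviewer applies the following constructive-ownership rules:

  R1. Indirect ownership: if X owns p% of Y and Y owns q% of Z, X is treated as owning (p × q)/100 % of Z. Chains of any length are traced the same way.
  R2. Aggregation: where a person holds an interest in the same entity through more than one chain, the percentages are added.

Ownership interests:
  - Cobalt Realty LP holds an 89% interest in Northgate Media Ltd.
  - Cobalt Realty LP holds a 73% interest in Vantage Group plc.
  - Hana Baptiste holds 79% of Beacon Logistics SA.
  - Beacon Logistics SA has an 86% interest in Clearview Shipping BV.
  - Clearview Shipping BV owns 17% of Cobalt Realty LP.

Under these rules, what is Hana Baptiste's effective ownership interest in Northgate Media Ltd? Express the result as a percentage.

Chain via Beacon Logistics SA → Clearview Shipping BV → Cobalt Realty LP (R1): 79% × 86% × 17% × 89% = 10.279322% of Northgate Media Ltd.

10.279322%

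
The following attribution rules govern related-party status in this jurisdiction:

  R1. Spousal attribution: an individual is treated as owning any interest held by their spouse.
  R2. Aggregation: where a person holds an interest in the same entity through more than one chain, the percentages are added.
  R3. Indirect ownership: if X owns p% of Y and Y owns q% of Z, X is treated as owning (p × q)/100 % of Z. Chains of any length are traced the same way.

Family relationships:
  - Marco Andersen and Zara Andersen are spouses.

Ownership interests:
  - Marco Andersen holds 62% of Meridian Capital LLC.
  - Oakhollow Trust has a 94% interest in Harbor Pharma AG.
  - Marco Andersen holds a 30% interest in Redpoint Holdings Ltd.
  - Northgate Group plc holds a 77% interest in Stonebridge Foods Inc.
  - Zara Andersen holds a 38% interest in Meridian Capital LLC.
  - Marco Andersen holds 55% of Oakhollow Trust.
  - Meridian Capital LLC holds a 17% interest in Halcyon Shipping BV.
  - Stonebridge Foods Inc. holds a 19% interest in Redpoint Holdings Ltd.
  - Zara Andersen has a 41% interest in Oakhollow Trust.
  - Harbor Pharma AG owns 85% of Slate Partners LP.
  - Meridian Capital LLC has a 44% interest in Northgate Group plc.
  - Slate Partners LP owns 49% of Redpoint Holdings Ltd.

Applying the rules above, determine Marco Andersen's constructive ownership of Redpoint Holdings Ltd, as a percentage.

By spousal attribution (R1), Marco Andersen is treated as also owning Zara Andersen's interest in Meridian Capital LLC, giving 62% + 38% = 100%.
By spousal attribution (R1), Marco Andersen is treated as also owning Zara Andersen's interest in Oakhollow Trust, giving 55% + 41% = 96%.
Chain via Meridian Capital LLC → Northgate Group plc → Stonebridge Foods Inc. (R3): 100% × 44% × 77% × 19% = 6.4372% of Redpoint Holdings Ltd.
Chain via Oakhollow Trust → Harbor Pharma AG → Slate Partners LP (R3): 96% × 94% × 85% × 49% = 37.58496% of Redpoint Holdings Ltd.
Direct interest in Redpoint Holdings Ltd: 30%.
Aggregating (R2): 6.4372% + 37.58496% + 30% = 74.02216%.

74.02216%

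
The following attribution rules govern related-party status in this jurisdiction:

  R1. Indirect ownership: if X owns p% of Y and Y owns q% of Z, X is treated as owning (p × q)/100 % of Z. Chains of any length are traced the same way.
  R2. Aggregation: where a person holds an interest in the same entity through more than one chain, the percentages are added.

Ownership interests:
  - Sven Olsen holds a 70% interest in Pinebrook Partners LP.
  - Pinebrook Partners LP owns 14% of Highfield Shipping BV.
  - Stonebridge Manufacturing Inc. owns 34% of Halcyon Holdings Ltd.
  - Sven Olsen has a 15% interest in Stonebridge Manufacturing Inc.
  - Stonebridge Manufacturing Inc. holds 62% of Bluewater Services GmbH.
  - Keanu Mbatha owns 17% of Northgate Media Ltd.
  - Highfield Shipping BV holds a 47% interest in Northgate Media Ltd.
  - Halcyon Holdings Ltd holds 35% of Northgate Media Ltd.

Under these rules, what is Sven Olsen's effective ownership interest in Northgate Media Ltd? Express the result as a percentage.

6.391%

Chain via Stonebridge Manufacturing Inc. → Halcyon Holdings Ltd (R1): 15% × 34% × 35% = 1.785% of Northgate Media Ltd.
Chain via Pinebrook Partners LP → Highfield Shipping BV (R1): 70% × 14% × 47% = 4.606% of Northgate Media Ltd.
Aggregating (R2): 1.785% + 4.606% = 6.391%.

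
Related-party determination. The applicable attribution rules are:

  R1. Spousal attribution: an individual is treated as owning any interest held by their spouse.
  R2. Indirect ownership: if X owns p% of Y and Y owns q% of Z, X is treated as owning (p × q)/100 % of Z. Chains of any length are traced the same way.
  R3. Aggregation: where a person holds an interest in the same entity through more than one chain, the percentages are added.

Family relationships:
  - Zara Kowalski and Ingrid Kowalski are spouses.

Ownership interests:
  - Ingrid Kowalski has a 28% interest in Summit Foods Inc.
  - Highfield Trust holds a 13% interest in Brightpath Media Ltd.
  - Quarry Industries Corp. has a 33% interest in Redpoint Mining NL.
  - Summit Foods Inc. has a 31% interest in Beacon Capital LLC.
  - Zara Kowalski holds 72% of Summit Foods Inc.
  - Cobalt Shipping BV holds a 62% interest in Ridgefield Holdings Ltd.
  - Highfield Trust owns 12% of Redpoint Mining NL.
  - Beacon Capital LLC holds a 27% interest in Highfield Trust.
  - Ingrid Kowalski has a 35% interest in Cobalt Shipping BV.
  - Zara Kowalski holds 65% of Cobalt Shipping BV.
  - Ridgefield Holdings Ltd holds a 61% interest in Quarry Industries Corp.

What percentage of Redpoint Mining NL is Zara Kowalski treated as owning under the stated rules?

By spousal attribution (R1), Zara Kowalski is treated as also owning Ingrid Kowalski's interest in Cobalt Shipping BV, giving 65% + 35% = 100%.
By spousal attribution (R1), Zara Kowalski is treated as also owning Ingrid Kowalski's interest in Summit Foods Inc, giving 72% + 28% = 100%.
Chain via Cobalt Shipping BV → Ridgefield Holdings Ltd → Quarry Industries Corp. (R2): 100% × 62% × 61% × 33% = 12.4806% of Redpoint Mining NL.
Chain via Summit Foods Inc. → Beacon Capital LLC → Highfield Trust (R2): 100% × 31% × 27% × 12% = 1.0044% of Redpoint Mining NL.
Aggregating (R3): 12.4806% + 1.0044% = 13.485%.

13.485%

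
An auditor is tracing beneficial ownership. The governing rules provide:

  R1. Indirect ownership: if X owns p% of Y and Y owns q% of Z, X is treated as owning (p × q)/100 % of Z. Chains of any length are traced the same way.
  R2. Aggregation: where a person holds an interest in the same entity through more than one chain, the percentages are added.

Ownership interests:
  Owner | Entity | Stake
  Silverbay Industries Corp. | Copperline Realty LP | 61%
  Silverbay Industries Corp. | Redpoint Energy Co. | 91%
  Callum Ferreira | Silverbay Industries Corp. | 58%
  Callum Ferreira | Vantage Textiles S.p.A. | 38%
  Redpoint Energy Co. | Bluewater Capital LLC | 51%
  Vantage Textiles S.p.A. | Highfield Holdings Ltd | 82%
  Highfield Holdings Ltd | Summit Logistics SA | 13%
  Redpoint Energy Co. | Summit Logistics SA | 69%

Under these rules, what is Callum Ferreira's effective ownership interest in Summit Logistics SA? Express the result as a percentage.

Chain via Silverbay Industries Corp. → Redpoint Energy Co. (R1): 58% × 91% × 69% = 36.4182% of Summit Logistics SA.
Chain via Vantage Textiles S.p.A. → Highfield Holdings Ltd (R1): 38% × 82% × 13% = 4.0508% of Summit Logistics SA.
Aggregating (R2): 36.4182% + 4.0508% = 40.469%.

40.469%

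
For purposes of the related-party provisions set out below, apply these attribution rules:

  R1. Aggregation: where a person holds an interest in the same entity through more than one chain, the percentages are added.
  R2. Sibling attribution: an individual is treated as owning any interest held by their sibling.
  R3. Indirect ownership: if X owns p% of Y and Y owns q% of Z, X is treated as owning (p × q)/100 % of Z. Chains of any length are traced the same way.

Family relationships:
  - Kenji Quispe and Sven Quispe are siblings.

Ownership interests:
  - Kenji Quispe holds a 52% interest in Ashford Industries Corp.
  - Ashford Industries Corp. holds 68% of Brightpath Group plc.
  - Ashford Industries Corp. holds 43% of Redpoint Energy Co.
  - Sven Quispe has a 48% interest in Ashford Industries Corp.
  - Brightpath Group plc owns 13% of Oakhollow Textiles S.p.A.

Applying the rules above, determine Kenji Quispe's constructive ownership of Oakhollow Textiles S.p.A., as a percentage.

8.84%

By sibling attribution (R2), Kenji Quispe is treated as also owning Sven Quispe's interest in Ashford Industries Corp, giving 52% + 48% = 100%.
Chain via Ashford Industries Corp. → Brightpath Group plc (R3): 100% × 68% × 13% = 8.84% of Oakhollow Textiles S.p.A.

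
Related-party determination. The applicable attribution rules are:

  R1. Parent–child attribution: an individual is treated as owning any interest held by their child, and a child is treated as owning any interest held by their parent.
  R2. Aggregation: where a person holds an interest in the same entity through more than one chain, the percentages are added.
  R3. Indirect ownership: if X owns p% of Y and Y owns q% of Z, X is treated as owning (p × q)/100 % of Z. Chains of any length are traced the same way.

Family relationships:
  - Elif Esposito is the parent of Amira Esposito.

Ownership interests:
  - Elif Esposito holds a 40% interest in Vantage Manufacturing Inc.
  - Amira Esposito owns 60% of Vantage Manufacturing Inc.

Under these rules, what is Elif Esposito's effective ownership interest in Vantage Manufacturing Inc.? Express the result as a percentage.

By parent–child attribution (R1), Elif Esposito is treated as also owning Amira Esposito's interest in Vantage Manufacturing Inc, giving 40% + 60% = 100%.
Direct interest in Vantage Manufacturing Inc: 100%.

100%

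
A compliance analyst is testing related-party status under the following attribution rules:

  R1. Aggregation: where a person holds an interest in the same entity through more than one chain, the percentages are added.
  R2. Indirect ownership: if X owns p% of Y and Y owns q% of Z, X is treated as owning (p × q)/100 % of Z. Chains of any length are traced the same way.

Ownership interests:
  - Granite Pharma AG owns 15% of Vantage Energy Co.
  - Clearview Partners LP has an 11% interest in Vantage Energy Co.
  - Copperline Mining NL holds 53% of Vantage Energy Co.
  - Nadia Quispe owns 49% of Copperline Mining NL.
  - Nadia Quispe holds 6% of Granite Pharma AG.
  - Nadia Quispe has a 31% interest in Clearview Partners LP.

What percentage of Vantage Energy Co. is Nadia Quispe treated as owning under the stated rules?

Chain via Copperline Mining NL (R2): 49% × 53% = 25.97% of Vantage Energy Co.
Chain via Granite Pharma AG (R2): 6% × 15% = 0.9% of Vantage Energy Co.
Chain via Clearview Partners LP (R2): 31% × 11% = 3.41% of Vantage Energy Co.
Aggregating (R1): 25.97% + 0.9% + 3.41% = 30.28%.

30.28%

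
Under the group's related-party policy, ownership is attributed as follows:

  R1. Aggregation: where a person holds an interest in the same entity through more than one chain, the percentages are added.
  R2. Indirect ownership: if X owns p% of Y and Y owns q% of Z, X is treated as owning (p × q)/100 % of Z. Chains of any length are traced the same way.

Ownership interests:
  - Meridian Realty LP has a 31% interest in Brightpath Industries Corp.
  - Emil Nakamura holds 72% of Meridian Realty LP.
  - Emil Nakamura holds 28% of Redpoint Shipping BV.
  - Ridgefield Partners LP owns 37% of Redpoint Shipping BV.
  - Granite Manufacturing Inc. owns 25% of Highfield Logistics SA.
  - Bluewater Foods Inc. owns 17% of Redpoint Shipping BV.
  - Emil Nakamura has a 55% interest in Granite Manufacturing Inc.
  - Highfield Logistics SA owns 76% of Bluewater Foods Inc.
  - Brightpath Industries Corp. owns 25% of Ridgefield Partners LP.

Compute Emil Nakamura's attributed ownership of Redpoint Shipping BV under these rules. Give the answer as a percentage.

Chain via Granite Manufacturing Inc. → Highfield Logistics SA → Bluewater Foods Inc. (R2): 55% × 25% × 76% × 17% = 1.7765% of Redpoint Shipping BV.
Chain via Meridian Realty LP → Brightpath Industries Corp. → Ridgefield Partners LP (R2): 72% × 31% × 25% × 37% = 2.0646% of Redpoint Shipping BV.
Direct interest in Redpoint Shipping BV: 28%.
Aggregating (R1): 1.7765% + 2.0646% + 28% = 31.8411%.

31.8411%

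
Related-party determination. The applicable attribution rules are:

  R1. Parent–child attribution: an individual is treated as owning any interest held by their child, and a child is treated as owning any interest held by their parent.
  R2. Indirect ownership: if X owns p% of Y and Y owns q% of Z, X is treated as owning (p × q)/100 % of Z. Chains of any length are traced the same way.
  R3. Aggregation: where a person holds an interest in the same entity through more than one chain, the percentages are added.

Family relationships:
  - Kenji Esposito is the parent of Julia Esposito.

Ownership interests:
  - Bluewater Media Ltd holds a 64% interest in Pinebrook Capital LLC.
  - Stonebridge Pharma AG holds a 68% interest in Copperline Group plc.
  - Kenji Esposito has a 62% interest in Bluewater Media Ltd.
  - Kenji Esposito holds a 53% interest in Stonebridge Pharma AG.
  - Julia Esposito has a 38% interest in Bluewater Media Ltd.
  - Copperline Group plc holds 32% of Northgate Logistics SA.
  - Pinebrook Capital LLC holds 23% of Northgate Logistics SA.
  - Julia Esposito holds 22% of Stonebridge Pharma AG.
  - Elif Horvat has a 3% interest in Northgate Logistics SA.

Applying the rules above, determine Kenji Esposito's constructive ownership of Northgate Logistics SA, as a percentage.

31.04%

By parent–child attribution (R1), Kenji Esposito is treated as also owning Julia Esposito's interest in Stonebridge Pharma AG, giving 53% + 22% = 75%.
By parent–child attribution (R1), Kenji Esposito is treated as also owning Julia Esposito's interest in Bluewater Media Ltd, giving 62% + 38% = 100%.
Chain via Stonebridge Pharma AG → Copperline Group plc (R2): 75% × 68% × 32% = 16.32% of Northgate Logistics SA.
Chain via Bluewater Media Ltd → Pinebrook Capital LLC (R2): 100% × 64% × 23% = 14.72% of Northgate Logistics SA.
Aggregating (R3): 16.32% + 14.72% = 31.04%.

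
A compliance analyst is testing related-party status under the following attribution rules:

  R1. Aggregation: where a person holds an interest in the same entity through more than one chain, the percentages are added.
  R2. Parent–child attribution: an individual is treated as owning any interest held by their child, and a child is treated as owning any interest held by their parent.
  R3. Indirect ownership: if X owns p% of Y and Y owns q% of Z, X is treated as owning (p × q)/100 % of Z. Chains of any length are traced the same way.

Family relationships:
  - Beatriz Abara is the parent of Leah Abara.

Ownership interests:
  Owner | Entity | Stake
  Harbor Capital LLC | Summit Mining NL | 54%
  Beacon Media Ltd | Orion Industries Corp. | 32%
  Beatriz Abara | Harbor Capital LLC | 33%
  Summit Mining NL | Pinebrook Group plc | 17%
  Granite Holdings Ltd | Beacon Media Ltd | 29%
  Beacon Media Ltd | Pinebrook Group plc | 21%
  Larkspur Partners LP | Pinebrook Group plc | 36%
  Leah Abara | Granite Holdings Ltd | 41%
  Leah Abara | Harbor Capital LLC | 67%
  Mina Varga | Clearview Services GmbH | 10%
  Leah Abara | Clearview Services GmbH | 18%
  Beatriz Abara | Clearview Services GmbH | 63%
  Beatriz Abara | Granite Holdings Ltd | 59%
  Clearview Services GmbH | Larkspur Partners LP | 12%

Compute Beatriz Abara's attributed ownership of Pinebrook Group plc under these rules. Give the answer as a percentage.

By parent–child attribution (R2), Beatriz Abara is treated as also owning Leah Abara's interest in Clearview Services GmbH, giving 63% + 18% = 81%.
By parent–child attribution (R2), Beatriz Abara is treated as also owning Leah Abara's interest in Harbor Capital LLC, giving 33% + 67% = 100%.
By parent–child attribution (R2), Beatriz Abara is treated as also owning Leah Abara's interest in Granite Holdings Ltd, giving 59% + 41% = 100%.
Chain via Clearview Services GmbH → Larkspur Partners LP (R3): 81% × 12% × 36% = 3.4992% of Pinebrook Group plc.
Chain via Harbor Capital LLC → Summit Mining NL (R3): 100% × 54% × 17% = 9.18% of Pinebrook Group plc.
Chain via Granite Holdings Ltd → Beacon Media Ltd (R3): 100% × 29% × 21% = 6.09% of Pinebrook Group plc.
Aggregating (R1): 3.4992% + 9.18% + 6.09% = 18.7692%.

18.7692%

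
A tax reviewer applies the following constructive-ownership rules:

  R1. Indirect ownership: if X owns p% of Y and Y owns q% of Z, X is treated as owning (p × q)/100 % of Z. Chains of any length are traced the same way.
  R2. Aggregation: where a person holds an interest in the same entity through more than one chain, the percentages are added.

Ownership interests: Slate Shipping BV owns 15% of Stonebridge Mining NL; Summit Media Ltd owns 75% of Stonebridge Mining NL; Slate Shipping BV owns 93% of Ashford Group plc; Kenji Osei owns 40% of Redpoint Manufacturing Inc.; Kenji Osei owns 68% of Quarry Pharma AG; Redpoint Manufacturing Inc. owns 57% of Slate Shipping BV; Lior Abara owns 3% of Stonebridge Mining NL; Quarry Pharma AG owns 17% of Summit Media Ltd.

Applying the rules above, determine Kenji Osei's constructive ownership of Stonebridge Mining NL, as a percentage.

12.09%

Chain via Quarry Pharma AG → Summit Media Ltd (R1): 68% × 17% × 75% = 8.67% of Stonebridge Mining NL.
Chain via Redpoint Manufacturing Inc. → Slate Shipping BV (R1): 40% × 57% × 15% = 3.42% of Stonebridge Mining NL.
Aggregating (R2): 8.67% + 3.42% = 12.09%.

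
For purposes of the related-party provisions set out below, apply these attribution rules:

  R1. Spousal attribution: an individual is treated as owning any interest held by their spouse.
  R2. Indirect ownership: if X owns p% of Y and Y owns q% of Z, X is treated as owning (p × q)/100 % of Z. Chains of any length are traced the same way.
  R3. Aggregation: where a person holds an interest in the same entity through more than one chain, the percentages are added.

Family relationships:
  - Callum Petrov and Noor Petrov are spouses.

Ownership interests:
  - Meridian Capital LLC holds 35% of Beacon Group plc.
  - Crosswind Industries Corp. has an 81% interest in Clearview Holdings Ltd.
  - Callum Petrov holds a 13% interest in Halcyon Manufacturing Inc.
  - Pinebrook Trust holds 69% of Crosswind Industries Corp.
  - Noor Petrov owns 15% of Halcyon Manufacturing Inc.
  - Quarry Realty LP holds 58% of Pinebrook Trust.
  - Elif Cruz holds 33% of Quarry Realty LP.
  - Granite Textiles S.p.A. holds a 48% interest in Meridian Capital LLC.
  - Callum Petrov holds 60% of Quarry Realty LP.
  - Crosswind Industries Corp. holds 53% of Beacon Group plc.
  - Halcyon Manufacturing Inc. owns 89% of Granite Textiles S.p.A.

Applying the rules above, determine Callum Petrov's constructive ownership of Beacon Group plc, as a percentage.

16.91292%

By spousal attribution (R1), Callum Petrov is treated as also owning Noor Petrov's interest in Halcyon Manufacturing Inc, giving 13% + 15% = 28%.
Chain via Quarry Realty LP → Pinebrook Trust → Crosswind Industries Corp. (R2): 60% × 58% × 69% × 53% = 12.72636% of Beacon Group plc.
Chain via Halcyon Manufacturing Inc. → Granite Textiles S.p.A. → Meridian Capital LLC (R2): 28% × 89% × 48% × 35% = 4.18656% of Beacon Group plc.
Aggregating (R3): 12.72636% + 4.18656% = 16.91292%.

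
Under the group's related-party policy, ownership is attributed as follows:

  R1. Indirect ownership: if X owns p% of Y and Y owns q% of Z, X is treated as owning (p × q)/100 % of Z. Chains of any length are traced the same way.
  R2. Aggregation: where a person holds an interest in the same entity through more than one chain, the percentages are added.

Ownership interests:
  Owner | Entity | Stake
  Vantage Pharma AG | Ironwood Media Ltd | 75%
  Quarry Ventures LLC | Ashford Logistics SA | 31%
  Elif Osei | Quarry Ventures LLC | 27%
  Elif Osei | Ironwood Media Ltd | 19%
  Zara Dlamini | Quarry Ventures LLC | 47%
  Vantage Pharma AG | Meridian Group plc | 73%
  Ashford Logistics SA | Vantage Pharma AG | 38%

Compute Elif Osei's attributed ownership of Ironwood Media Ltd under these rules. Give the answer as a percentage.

Chain via Quarry Ventures LLC → Ashford Logistics SA → Vantage Pharma AG (R1): 27% × 31% × 38% × 75% = 2.38545% of Ironwood Media Ltd.
Direct interest in Ironwood Media Ltd: 19%.
Aggregating (R2): 2.38545% + 19% = 21.38545%.

21.38545%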